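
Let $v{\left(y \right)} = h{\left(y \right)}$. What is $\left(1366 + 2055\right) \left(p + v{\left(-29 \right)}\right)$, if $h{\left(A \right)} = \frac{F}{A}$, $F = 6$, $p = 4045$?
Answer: $\frac{401279879}{29} \approx 1.3837 \cdot 10^{7}$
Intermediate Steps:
$h{\left(A \right)} = \frac{6}{A}$
$v{\left(y \right)} = \frac{6}{y}$
$\left(1366 + 2055\right) \left(p + v{\left(-29 \right)}\right) = \left(1366 + 2055\right) \left(4045 + \frac{6}{-29}\right) = 3421 \left(4045 + 6 \left(- \frac{1}{29}\right)\right) = 3421 \left(4045 - \frac{6}{29}\right) = 3421 \cdot \frac{117299}{29} = \frac{401279879}{29}$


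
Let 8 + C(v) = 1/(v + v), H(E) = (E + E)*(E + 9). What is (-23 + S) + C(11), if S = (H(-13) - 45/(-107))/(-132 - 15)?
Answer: -10957255/346038 ≈ -31.665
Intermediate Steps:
H(E) = 2*E*(9 + E) (H(E) = (2*E)*(9 + E) = 2*E*(9 + E))
C(v) = -8 + 1/(2*v) (C(v) = -8 + 1/(v + v) = -8 + 1/(2*v))
S = -11173/15729 (S = (2*(-13)*(9 - 13) - 45/(-107))/(-132 - 15) = (2*(-13)*(-4) - 45*(-1/107))/(-147) = (104 + 45/107)*(-1/147) = (11173/107)*(-1/147) = -11173/15729 ≈ -0.71034)
(-23 + S) + C(11) = (-23 - 11173/15729) + (-8 + (1/2)/11) = -372940/15729 + (-8 + (1/2)*(1/11)) = -372940/15729 + (-8 + 1/22) = -372940/15729 - 175/22 = -10957255/346038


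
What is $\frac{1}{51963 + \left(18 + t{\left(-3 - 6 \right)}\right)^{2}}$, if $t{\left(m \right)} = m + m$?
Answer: $\frac{1}{51963} \approx 1.9244 \cdot 10^{-5}$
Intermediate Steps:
$t{\left(m \right)} = 2 m$
$\frac{1}{51963 + \left(18 + t{\left(-3 - 6 \right)}\right)^{2}} = \frac{1}{51963 + \left(18 + 2 \left(-3 - 6\right)\right)^{2}} = \frac{1}{51963 + \left(18 + 2 \left(-9\right)\right)^{2}} = \frac{1}{51963 + \left(18 - 18\right)^{2}} = \frac{1}{51963 + 0^{2}} = \frac{1}{51963 + 0} = \frac{1}{51963}$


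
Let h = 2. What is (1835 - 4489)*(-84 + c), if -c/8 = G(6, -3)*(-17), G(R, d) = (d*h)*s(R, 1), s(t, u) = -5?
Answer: -10605384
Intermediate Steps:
G(R, d) = -10*d (G(R, d) = (d*2)*(-5) = (2*d)*(-5) = -10*d)
c = 4080 (c = -8*(-10*(-3))*(-17) = -240*(-17) = -8*(-510) = 4080)
(1835 - 4489)*(-84 + c) = (1835 - 4489)*(-84 + 4080) = -2654*3996 = -10605384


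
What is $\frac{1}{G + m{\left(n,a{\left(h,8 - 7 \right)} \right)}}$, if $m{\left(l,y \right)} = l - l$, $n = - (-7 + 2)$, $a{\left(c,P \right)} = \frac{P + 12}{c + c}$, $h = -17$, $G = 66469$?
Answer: $\frac{1}{66469} \approx 1.5045 \cdot 10^{-5}$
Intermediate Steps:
$a{\left(c,P \right)} = \frac{12 + P}{2 c}$
$n = 5$ ($n = \left(-1\right) \left(-5\right) = 5$)
$m{\left(l,y \right)} = 0$
$\frac{1}{G + m{\left(n,a{\left(h,8 - 7 \right)} \right)}} = \frac{1}{66469 + 0} = \frac{1}{66469}$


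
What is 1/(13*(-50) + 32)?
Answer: -1/618 ≈ -0.0016181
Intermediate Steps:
1/(13*(-50) + 32) = 1/(-650 + 32) = 1/(-618) = -1/618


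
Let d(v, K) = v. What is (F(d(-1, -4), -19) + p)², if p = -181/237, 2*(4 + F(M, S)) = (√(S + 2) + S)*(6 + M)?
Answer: 147457426/56169 - 123865*I*√17/474 ≈ 2625.2 - 1077.4*I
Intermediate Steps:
F(M, S) = -4 + (6 + M)*(S + √(2 + S))/2 (F(M, S) = -4 + ((√(S + 2) + S)*(6 + M))/2 = -4 + ((√(2 + S) + S)*(6 + M))/2 = -4 + ((S + √(2 + S))*(6 + M))/2 = -4 + ((6 + M)*(S + √(2 + S)))/2 = -4 + (6 + M)*(S + √(2 + S))/2)
p = -181/237 (p = -181*1/237 = -181/237 ≈ -0.76371)
(F(d(-1, -4), -19) + p)² = ((-4 + 3*(-19) + 3*√(2 - 19) + (½)*(-1)*(-19) + (½)*(-1)*√(2 - 19)) - 181/237)² = ((-4 - 57 + 3*√(-17) + 19/2 + (½)*(-1)*√(-17)) - 181/237)² = ((-4 - 57 + 3*(I*√17) + 19/2 + (½)*(-1)*(I*√17)) - 181/237)² = ((-4 - 57 + 3*I*√17 + 19/2 - I*√17/2) - 181/237)² = ((-103/2 + 5*I*√17/2) - 181/237)² = (-24773/474 + 5*I*√17/2)²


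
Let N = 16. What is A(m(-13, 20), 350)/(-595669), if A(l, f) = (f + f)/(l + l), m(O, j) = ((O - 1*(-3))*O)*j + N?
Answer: -175/779135052 ≈ -2.2461e-7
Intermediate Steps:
m(O, j) = 16 + O*j*(3 + O) (m(O, j) = ((O - 1*(-3))*O)*j + 16 = ((O + 3)*O)*j + 16 = ((3 + O)*O)*j + 16 = (O*(3 + O))*j + 16 = O*j*(3 + O) + 16 = 16 + O*j*(3 + O))
A(l, f) = f/l (A(l, f) = (2*f)/((2*l)) = (2*f)*(1/(2*l)) = f/l)
A(m(-13, 20), 350)/(-595669) = (350/(16 + 20*(-13)² + 3*(-13)*20))/(-595669) = (350/(16 + 20*169 - 780))*(-1/595669) = (350/(16 + 3380 - 780))*(-1/595669) = (350/2616)*(-1/595669) = (350*(1/2616))*(-1/595669) = (175/1308)*(-1/595669) = -175/779135052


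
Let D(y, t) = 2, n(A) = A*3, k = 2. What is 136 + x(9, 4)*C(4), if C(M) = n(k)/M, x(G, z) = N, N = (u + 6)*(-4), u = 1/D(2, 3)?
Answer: 97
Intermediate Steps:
n(A) = 3*A
u = ½ (u = 1/2 = ½ ≈ 0.50000)
N = -26 (N = (½ + 6)*(-4) = (13/2)*(-4) = -26)
x(G, z) = -26
C(M) = 6/M (C(M) = (3*2)/M = 6/M)
136 + x(9, 4)*C(4) = 136 - 156/4 = 136 - 26*3/2 = 136 - 39 = 97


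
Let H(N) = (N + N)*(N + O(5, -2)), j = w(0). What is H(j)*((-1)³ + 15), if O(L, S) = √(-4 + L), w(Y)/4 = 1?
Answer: 560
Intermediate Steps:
w(Y) = 4 (w(Y) = 4*1 = 4)
j = 4
H(N) = 2*N*(1 + N) (H(N) = (N + N)*(N + √(-4 + 5)) = (2*N)*(N + √1) = (2*N)*(N + 1) = (2*N)*(1 + N) = 2*N*(1 + N))
H(j)*((-1)³ + 15) = (2*4*(1 + 4))*((-1)³ + 15) = (2*4*5)*(-1 + 15) = 40*14 = 560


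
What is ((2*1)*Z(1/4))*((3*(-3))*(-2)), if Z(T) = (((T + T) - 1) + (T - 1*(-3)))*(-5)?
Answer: -495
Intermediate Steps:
Z(T) = -10 - 15*T (Z(T) = ((2*T - 1) + (T + 3))*(-5) = ((-1 + 2*T) + (3 + T))*(-5) = (2 + 3*T)*(-5) = -10 - 15*T)
((2*1)*Z(1/4))*((3*(-3))*(-2)) = ((2*1)*(-10 - 15/4))*((3*(-3))*(-2)) = (2*(-10 - 15/4))*(-9*(-2)) = (2*(-10 - 15*¼))*18 = (2*(-10 - 15/4))*18 = (2*(-55/4))*18 = -55/2*18 = -495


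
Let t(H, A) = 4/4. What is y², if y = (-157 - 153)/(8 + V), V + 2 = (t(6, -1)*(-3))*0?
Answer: 24025/9 ≈ 2669.4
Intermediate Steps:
t(H, A) = 1 (t(H, A) = 4*(¼) = 1)
V = -2 (V = -2 + (1*(-3))*0 = -2 - 3*0 = -2 + 0 = -2)
y = -155/3 (y = (-157 - 153)/(8 - 2) = -310/6 = -310*⅙ = -155/3 ≈ -51.667)
y² = (-155/3)² = 24025/9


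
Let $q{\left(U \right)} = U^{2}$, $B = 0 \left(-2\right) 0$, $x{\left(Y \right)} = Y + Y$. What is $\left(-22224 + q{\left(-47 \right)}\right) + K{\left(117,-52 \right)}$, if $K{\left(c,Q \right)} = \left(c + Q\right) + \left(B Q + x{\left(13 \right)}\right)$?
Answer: $-19924$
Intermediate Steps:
$x{\left(Y \right)} = 2 Y$
$B = 0$ ($B = 0 \cdot 0 = 0$)
$K{\left(c,Q \right)} = 26 + Q + c$ ($K{\left(c,Q \right)} = \left(c + Q\right) + \left(0 Q + 2 \cdot 13\right) = \left(Q + c\right) + \left(0 + 26\right) = \left(Q + c\right) + 26 = 26 + Q + c$)
$\left(-22224 + q{\left(-47 \right)}\right) + K{\left(117,-52 \right)} = \left(-22224 + \left(-47\right)^{2}\right) + \left(26 - 52 + 117\right) = \left(-22224 + 2209\right) + 91 = -20015 + 91 = -19924$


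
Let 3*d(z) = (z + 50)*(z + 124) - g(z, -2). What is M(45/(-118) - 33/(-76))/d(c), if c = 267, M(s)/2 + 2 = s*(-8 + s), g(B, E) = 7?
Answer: -145974021/1245984684320 ≈ -0.00011716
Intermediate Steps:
M(s) = -4 + 2*s*(-8 + s) (M(s) = -4 + 2*(s*(-8 + s)) = -4 + 2*s*(-8 + s))
d(z) = -7/3 + (50 + z)*(124 + z)/3 (d(z) = ((z + 50)*(z + 124) - 1*7)/3 = ((50 + z)*(124 + z) - 7)/3 = (-7 + (50 + z)*(124 + z))/3 = -7/3 + (50 + z)*(124 + z)/3)
M(45/(-118) - 33/(-76))/d(c) = (-4 - 16*(45/(-118) - 33/(-76)) + 2*(45/(-118) - 33/(-76))**2)/(6193/3 + 58*267 + (1/3)*267**2) = (-4 - 16*(45*(-1/118) - 33*(-1/76)) + 2*(45*(-1/118) - 33*(-1/76))**2)/(6193/3 + 15486 + (1/3)*71289) = (-4 - 16*(-45/118 + 33/76) + 2*(-45/118 + 33/76)**2)/(6193/3 + 15486 + 23763) = (-4 - 16*237/4484 + 2*(237/4484)**2)/(123940/3) = (-4 - 948/1121 + 2*(56169/20106256))*(3/123940) = (-4 - 948/1121 + 56169/10053128)*(3/123940) = -48658007/10053128*3/123940 = -145974021/1245984684320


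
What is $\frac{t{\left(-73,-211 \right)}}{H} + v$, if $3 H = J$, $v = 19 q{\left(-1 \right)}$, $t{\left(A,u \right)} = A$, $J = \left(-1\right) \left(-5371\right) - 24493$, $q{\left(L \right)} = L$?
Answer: $- \frac{121033}{6374} \approx -18.989$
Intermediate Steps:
$J = -19122$ ($J = 5371 - 24493 = -19122$)
$v = -19$ ($v = 19 \left(-1\right) = -19$)
$H = -6374$ ($H = \frac{1}{3} \left(-19122\right) = -6374$)
$\frac{t{\left(-73,-211 \right)}}{H} + v = - \frac{73}{-6374} - 19 = \left(-73\right) \left(- \frac{1}{6374}\right) - 19 = \frac{73}{6374} - 19 = - \frac{121033}{6374}$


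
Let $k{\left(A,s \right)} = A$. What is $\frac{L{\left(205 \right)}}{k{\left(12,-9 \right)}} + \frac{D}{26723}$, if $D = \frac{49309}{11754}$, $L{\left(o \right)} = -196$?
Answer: $- \frac{5130285677}{314102142} \approx -16.333$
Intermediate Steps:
$D = \frac{49309}{11754}$ ($D = 49309 \cdot \frac{1}{11754} = \frac{49309}{11754} \approx 4.1951$)
$\frac{L{\left(205 \right)}}{k{\left(12,-9 \right)}} + \frac{D}{26723} = - \frac{196}{12} + \frac{49309}{11754 \cdot 26723} = \left(-196\right) \frac{1}{12} + \frac{49309}{11754} \cdot \frac{1}{26723} = - \frac{49}{3} + \frac{49309}{314102142} = - \frac{5130285677}{314102142}$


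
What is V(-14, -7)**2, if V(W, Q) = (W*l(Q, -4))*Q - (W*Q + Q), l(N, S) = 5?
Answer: 159201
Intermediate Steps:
V(W, Q) = -Q + 4*Q*W (V(W, Q) = (W*5)*Q - (W*Q + Q) = (5*W)*Q - (Q*W + Q) = 5*Q*W - (Q + Q*W) = 5*Q*W + (-Q - Q*W) = -Q + 4*Q*W)
V(-14, -7)**2 = (-7*(-1 + 4*(-14)))**2 = (-7*(-1 - 56))**2 = (-7*(-57))**2 = 399**2 = 159201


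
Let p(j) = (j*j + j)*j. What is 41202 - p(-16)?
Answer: 45042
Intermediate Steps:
p(j) = j*(j + j²) (p(j) = (j² + j)*j = (j + j²)*j = j*(j + j²))
41202 - p(-16) = 41202 - (-16)²*(1 - 16) = 41202 - 256*(-15) = 41202 - 1*(-3840) = 41202 + 3840 = 45042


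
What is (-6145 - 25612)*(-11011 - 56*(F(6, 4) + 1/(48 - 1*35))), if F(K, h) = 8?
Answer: 4732523411/13 ≈ 3.6404e+8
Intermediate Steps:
(-6145 - 25612)*(-11011 - 56*(F(6, 4) + 1/(48 - 1*35))) = (-6145 - 25612)*(-11011 - 56*(8 + 1/(48 - 1*35))) = -31757*(-11011 - 56*(8 + 1/(48 - 35))) = -31757*(-11011 - 56*(8 + 1/13)) = -31757*(-11011 - 56*105/13) = -31757*(-11011 - 5880/13) = -31757*(-149023/13) = 4732523411/13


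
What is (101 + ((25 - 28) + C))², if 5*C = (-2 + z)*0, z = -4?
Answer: 9604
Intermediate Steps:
C = 0 (C = ((-2 - 4)*0)/5 = (-6*0)/5 = (⅕)*0 = 0)
(101 + ((25 - 28) + C))² = (101 + ((25 - 28) + 0))² = (101 + (-3 + 0))² = (101 - 3)² = 98² = 9604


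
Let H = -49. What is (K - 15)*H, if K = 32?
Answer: -833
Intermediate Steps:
(K - 15)*H = (32 - 15)*(-49) = 17*(-49) = -833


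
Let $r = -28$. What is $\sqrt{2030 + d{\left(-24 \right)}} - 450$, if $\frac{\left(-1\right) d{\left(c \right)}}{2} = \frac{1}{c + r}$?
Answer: $-450 + \frac{\sqrt{1372306}}{26} \approx -404.94$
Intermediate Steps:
$d{\left(c \right)} = - \frac{2}{-28 + c}$ ($d{\left(c \right)} = - \frac{2}{c - 28} = - \frac{2}{-28 + c}$)
$\sqrt{2030 + d{\left(-24 \right)}} - 450 = \sqrt{2030 - \frac{2}{-28 - 24}} - 450 = \sqrt{2030 - \frac{2}{-52}} - 450 = \sqrt{2030 - - \frac{1}{26}} - 450 = \sqrt{2030 + \frac{1}{26}} - 450 = \sqrt{\frac{52781}{26}} - 450 = \frac{\sqrt{1372306}}{26} - 450 = -450 + \frac{\sqrt{1372306}}{26}$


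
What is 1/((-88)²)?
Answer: 1/7744 ≈ 0.00012913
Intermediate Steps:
1/((-88)²) = 1/7744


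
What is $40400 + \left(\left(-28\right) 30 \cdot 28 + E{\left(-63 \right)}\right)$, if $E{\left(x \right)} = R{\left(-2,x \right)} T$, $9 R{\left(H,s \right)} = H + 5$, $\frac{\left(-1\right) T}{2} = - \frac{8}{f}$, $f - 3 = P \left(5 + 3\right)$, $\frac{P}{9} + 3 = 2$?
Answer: $\frac{3494144}{207} \approx 16880.0$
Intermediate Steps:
$P = -9$ ($P = -27 + 9 \cdot 2 = -27 + 18 = -9$)
$f = -69$ ($f = 3 - 9 \left(5 + 3\right) = 3 - 72 = -69$)
$T = - \frac{16}{69}$ ($T = - 2 \left(- \frac{8}{-69}\right) = - 2 \left(\left(-8\right) \left(- \frac{1}{69}\right)\right) = \left(-2\right) \frac{8}{69} = - \frac{16}{69} \approx -0.23188$)
$R{\left(H,s \right)} = \frac{5}{9} + \frac{H}{9}$ ($R{\left(H,s \right)} = \frac{H + 5}{9} = \frac{5 + H}{9} = \frac{5}{9} + \frac{H}{9}$)
$E{\left(x \right)} = - \frac{16}{207}$ ($E{\left(x \right)} = \left(\frac{5}{9} + \frac{1}{9} \left(-2\right)\right) \left(- \frac{16}{69}\right) = \left(\frac{5}{9} - \frac{2}{9}\right) \left(- \frac{16}{69}\right) = \frac{1}{3} \left(- \frac{16}{69}\right) = - \frac{16}{207}$)
$40400 + \left(\left(-28\right) 30 \cdot 28 + E{\left(-63 \right)}\right) = 40400 + \left(\left(-28\right) 30 \cdot 28 - \frac{16}{207}\right) = 40400 - \frac{4868656}{207} = \frac{3494144}{207}$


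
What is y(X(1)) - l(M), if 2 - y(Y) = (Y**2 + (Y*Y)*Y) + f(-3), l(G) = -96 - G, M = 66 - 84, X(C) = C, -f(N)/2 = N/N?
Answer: 80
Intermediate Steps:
f(N) = -2 (f(N) = -2*N/N = -2*1 = -2)
M = -18
y(Y) = 4 - Y**2 - Y**3 (y(Y) = 2 - ((Y**2 + (Y*Y)*Y) - 2) = 2 - ((Y**2 + Y**2*Y) - 2) = 2 - ((Y**2 + Y**3) - 2) = 2 - (-2 + Y**2 + Y**3) = 2 + (2 - Y**2 - Y**3) = 4 - Y**2 - Y**3)
y(X(1)) - l(M) = (4 - 1*1**2 - 1*1**3) - (-96 - 1*(-18)) = (4 - 1*1 - 1*1) - (-96 + 18) = (4 - 1 - 1) - 1*(-78) = 2 + 78 = 80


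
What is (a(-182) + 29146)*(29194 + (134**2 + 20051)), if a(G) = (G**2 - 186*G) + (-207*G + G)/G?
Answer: 6445651116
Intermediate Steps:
a(G) = -206 + G**2 - 186*G (a(G) = (G**2 - 186*G) + (-206*G)/G = (G**2 - 186*G) - 206 = -206 + G**2 - 186*G)
(a(-182) + 29146)*(29194 + (134**2 + 20051)) = ((-206 + (-182)**2 - 186*(-182)) + 29146)*(29194 + (134**2 + 20051)) = ((-206 + 33124 + 33852) + 29146)*(29194 + (17956 + 20051)) = (66770 + 29146)*(29194 + 38007) = 95916*67201 = 6445651116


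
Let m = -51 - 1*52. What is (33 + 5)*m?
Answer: -3914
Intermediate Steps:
m = -103 (m = -51 - 52 = -103)
(33 + 5)*m = (33 + 5)*(-103) = 38*(-103) = -3914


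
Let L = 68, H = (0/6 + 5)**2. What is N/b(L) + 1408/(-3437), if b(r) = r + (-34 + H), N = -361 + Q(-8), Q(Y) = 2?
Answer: -1316955/202783 ≈ -6.4944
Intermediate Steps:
H = 25 (H = (0*(1/6) + 5)**2 = (0 + 5)**2 = 5**2 = 25)
N = -359 (N = -361 + 2 = -359)
b(r) = -9 + r (b(r) = r + (-34 + 25) = r - 9 = -9 + r)
N/b(L) + 1408/(-3437) = -359/(-9 + 68) + 1408/(-3437) = -359/59 + 1408*(-1/3437) = -359*1/59 - 1408/3437 = -359/59 - 1408/3437 = -1316955/202783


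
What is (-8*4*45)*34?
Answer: -48960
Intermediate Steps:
(-8*4*45)*34 = -32*45*34 = -1440*34 = -48960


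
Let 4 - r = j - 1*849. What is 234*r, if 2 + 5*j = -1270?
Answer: 1295658/5 ≈ 2.5913e+5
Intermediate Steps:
j = -1272/5 (j = -⅖ + (⅕)*(-1270) = -⅖ - 254 = -1272/5 ≈ -254.40)
r = 5537/5 (r = 4 - (-1272/5 - 1*849) = 4 - (-1272/5 - 849) = 4 - 1*(-5517/5) = 4 + 5517/5 = 5537/5 ≈ 1107.4)
234*r = 234*(5537/5) = 1295658/5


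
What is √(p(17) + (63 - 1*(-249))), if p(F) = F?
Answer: √329 ≈ 18.138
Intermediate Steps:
√(p(17) + (63 - 1*(-249))) = √(17 + (63 - 1*(-249))) = √(17 + (63 + 249)) = √(17 + 312) = √329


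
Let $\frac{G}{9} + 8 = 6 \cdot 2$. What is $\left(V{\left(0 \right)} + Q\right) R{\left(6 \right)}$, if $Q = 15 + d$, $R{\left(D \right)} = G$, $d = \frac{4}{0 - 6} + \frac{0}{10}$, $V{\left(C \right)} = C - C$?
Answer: $516$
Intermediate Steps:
$V{\left(C \right)} = 0$
$d = - \frac{2}{3}$ ($d = \frac{4}{0 - 6} + 0 \cdot \frac{1}{10} = \frac{4}{-6} + 0 = 4 \left(- \frac{1}{6}\right) + 0 = - \frac{2}{3} + 0 = - \frac{2}{3} \approx -0.66667$)
$G = 36$ ($G = -72 + 9 \cdot 6 \cdot 2 = -72 + 9 \cdot 12 = -72 + 108 = 36$)
$R{\left(D \right)} = 36$
$Q = \frac{43}{3}$ ($Q = 15 - \frac{2}{3} = \frac{43}{3} \approx 14.333$)
$\left(V{\left(0 \right)} + Q\right) R{\left(6 \right)} = \left(0 + \frac{43}{3}\right) 36 = \frac{43}{3} \cdot 36 = 516$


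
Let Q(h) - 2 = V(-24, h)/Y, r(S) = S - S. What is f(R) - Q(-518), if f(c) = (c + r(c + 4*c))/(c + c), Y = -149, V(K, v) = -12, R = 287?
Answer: -471/298 ≈ -1.5805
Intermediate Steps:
r(S) = 0
Q(h) = 310/149 (Q(h) = 2 - 12/(-149) = 2 - 12*(-1/149) = 2 + 12/149 = 310/149)
f(c) = 1/2 (f(c) = (c + 0)/(c + c) = c/((2*c)) = c*(1/(2*c)) = 1/2)
f(R) - Q(-518) = 1/2 - 1*310/149 = 1/2 - 310/149 = -471/298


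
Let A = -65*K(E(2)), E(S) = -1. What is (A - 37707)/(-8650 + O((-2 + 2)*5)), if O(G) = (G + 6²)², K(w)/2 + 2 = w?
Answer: 37317/7354 ≈ 5.0744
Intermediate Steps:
K(w) = -4 + 2*w
O(G) = (36 + G)² (O(G) = (G + 36)² = (36 + G)²)
A = 390 (A = -65*(-4 + 2*(-1)) = -65*(-4 - 2) = -65*(-6) = 390)
(A - 37707)/(-8650 + O((-2 + 2)*5)) = (390 - 37707)/(-8650 + (36 + (-2 + 2)*5)²) = -37317/(-8650 + (36 + 0*5)²) = -37317/(-8650 + (36 + 0)²) = -37317/(-8650 + 36²) = -37317/(-8650 + 1296) = -37317/(-7354) = -37317*(-1/7354) = 37317/7354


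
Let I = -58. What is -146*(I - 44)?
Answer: 14892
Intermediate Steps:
-146*(I - 44) = -146*(-58 - 44) = -146*(-102) = 14892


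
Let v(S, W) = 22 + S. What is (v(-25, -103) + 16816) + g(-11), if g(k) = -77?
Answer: 16736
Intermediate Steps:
(v(-25, -103) + 16816) + g(-11) = ((22 - 25) + 16816) - 77 = (-3 + 16816) - 77 = 16813 - 77 = 16736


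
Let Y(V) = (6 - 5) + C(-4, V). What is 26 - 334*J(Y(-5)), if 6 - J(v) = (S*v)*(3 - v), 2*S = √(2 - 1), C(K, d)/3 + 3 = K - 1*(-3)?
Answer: -27696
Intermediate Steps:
C(K, d) = 3*K (C(K, d) = -9 + 3*(K - 1*(-3)) = -9 + 3*(K + 3) = -9 + 3*(3 + K) = -9 + (9 + 3*K) = 3*K)
S = ½ (S = √(2 - 1)/2 = √1/2 = (½)*1 = ½ ≈ 0.50000)
Y(V) = -11 (Y(V) = (6 - 5) + 3*(-4) = 1 - 12 = -11)
J(v) = 6 - v*(3 - v)/2 (J(v) = 6 - v/2*(3 - v) = 6 - v*(3 - v)/2)
26 - 334*J(Y(-5)) = 26 - 334*(6 + (½)*(-11)² - 3/2*(-11)) = 26 - 334*(6 + (½)*121 + 33/2) = 26 - 334*(6 + 121/2 + 33/2) = 26 - 334*83 = 26 - 27722 = -27696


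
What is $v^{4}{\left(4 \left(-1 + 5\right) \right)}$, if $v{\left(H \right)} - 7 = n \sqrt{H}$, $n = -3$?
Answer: $625$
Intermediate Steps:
$v{\left(H \right)} = 7 - 3 \sqrt{H}$
$v^{4}{\left(4 \left(-1 + 5\right) \right)} = \left(7 - 3 \sqrt{4 \left(-1 + 5\right)}\right)^{4} = \left(7 - 3 \sqrt{4 \cdot 4}\right)^{4} = \left(7 - 3 \sqrt{16}\right)^{4} = \left(7 - 12\right)^{4} = \left(-5\right)^{4} = 625$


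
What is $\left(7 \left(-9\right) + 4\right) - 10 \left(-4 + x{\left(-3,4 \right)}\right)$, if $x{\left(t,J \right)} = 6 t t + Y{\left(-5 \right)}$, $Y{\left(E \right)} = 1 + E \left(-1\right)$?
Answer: $-619$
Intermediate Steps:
$Y{\left(E \right)} = 1 - E$
$x{\left(t,J \right)} = 6 + 6 t^{2}$ ($x{\left(t,J \right)} = 6 t t + \left(1 - -5\right) = 6 t^{2} + \left(1 + 5\right) = 6 t^{2} + 6 = 6 + 6 t^{2}$)
$\left(7 \left(-9\right) + 4\right) - 10 \left(-4 + x{\left(-3,4 \right)}\right) = \left(7 \left(-9\right) + 4\right) - 10 \left(-4 + \left(6 + 6 \left(-3\right)^{2}\right)\right) = \left(-63 + 4\right) - 10 \left(-4 + \left(6 + 6 \cdot 9\right)\right) = -59 - 10 \left(-4 + \left(6 + 54\right)\right) = -59 - 10 \left(-4 + 60\right) = -59 - 10 \cdot 56 = -59 - 560 = -619$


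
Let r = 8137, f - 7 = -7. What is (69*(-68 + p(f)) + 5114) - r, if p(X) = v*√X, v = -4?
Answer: -7715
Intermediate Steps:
f = 0 (f = 7 - 7 = 0)
p(X) = -4*√X
(69*(-68 + p(f)) + 5114) - r = (69*(-68 - 4*√0) + 5114) - 1*8137 = (69*(-68 - 4*0) + 5114) - 8137 = (69*(-68 + 0) + 5114) - 8137 = (69*(-68) + 5114) - 8137 = (-4692 + 5114) - 8137 = 422 - 8137 = -7715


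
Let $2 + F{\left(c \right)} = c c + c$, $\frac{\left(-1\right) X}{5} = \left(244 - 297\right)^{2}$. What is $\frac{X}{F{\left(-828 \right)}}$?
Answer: $- \frac{14045}{684754} \approx -0.020511$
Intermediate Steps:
$X = -14045$ ($X = - 5 \left(244 - 297\right)^{2} = - 5 \left(-53\right)^{2} = \left(-5\right) 2809 = -14045$)
$F{\left(c \right)} = -2 + c + c^{2}$ ($F{\left(c \right)} = -2 + \left(c c + c\right) = -2 + \left(c^{2} + c\right) = -2 + \left(c + c^{2}\right) = -2 + c + c^{2}$)
$\frac{X}{F{\left(-828 \right)}} = - \frac{14045}{-2 - 828 + \left(-828\right)^{2}} = - \frac{14045}{-2 - 828 + 685584} = - \frac{14045}{684754}$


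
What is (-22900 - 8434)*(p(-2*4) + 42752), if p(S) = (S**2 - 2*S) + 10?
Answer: -1342411228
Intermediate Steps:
p(S) = 10 + S**2 - 2*S
(-22900 - 8434)*(p(-2*4) + 42752) = (-22900 - 8434)*((10 + (-2*4)**2 - (-4)*4) + 42752) = -31334*((10 + (-8)**2 - 2*(-8)) + 42752) = -31334*((10 + 64 + 16) + 42752) = -31334*(90 + 42752) = -31334*42842 = -1342411228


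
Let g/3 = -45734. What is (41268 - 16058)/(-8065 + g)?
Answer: -25210/145267 ≈ -0.17354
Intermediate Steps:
g = -137202 (g = 3*(-45734) = -137202)
(41268 - 16058)/(-8065 + g) = (41268 - 16058)/(-8065 - 137202) = 25210/(-145267) = 25210*(-1/145267) = -25210/145267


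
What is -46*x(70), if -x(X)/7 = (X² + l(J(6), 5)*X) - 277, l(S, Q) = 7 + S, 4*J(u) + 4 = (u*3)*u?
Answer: 2232426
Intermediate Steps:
J(u) = -1 + 3*u²/4 (J(u) = -1 + ((u*3)*u)/4 = -1 + ((3*u)*u)/4 = -1 + (3*u²)/4 = -1 + 3*u²/4)
x(X) = 1939 - 231*X - 7*X² (x(X) = -7*((X² + (7 + (-1 + (¾)*6²))*X) - 277) = -7*((X² + (7 + (-1 + (¾)*36))*X) - 277) = -7*((X² + (7 + (-1 + 27))*X) - 277) = -7*((X² + (7 + 26)*X) - 277) = -7*((X² + 33*X) - 277) = -7*(-277 + X² + 33*X) = 1939 - 231*X - 7*X²)
-46*x(70) = -46*(1939 - 231*70 - 7*70²) = -46*(1939 - 16170 - 7*4900) = -46*(1939 - 16170 - 34300) = -46*(-48531) = 2232426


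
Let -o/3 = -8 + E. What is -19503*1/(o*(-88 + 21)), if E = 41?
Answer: -197/67 ≈ -2.9403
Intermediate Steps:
o = -99 (o = -3*(-8 + 41) = -3*33 = -99)
-19503*1/(o*(-88 + 21)) = -19503*(-1/(99*(-88 + 21))) = -19503/((-67*(-99))) = -19503/6633 = -19503*1/6633 = -197/67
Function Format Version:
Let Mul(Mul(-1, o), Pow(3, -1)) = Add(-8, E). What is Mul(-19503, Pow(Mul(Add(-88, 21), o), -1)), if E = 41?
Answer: Rational(-197, 67) ≈ -2.9403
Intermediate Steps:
o = -99 (o = Mul(-3, Add(-8, 41)) = Mul(-3, 33) = -99)
Mul(-19503, Pow(Mul(Add(-88, 21), o), -1)) = Mul(-19503, Pow(Mul(Add(-88, 21), -99), -1)) = Mul(-19503, Pow(Mul(-67, -99), -1)) = Mul(-19503, Pow(6633, -1)) = Mul(-19503, Rational(1, 6633)) = Rational(-197, 67)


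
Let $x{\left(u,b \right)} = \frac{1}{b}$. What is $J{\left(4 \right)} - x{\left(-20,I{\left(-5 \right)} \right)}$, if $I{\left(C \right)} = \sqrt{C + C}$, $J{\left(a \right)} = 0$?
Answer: $\frac{i \sqrt{10}}{10} \approx 0.31623 i$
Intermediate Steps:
$I{\left(C \right)} = \sqrt{2} \sqrt{C}$ ($I{\left(C \right)} = \sqrt{2 C} = \sqrt{2} \sqrt{C}$)
$J{\left(4 \right)} - x{\left(-20,I{\left(-5 \right)} \right)} = 0 - \frac{1}{\sqrt{2} \sqrt{-5}} = 0 - \frac{1}{\sqrt{2} i \sqrt{5}} = 0 - \frac{1}{i \sqrt{10}} = 0 - - \frac{i \sqrt{10}}{10} = 0 + \frac{i \sqrt{10}}{10} = \frac{i \sqrt{10}}{10}$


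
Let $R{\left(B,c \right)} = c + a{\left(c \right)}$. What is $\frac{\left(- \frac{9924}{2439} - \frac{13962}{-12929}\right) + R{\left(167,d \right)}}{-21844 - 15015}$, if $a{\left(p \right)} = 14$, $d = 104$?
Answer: $- \frac{1208912660}{387435158943} \approx -0.0031203$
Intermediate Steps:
$R{\left(B,c \right)} = 14 + c$ ($R{\left(B,c \right)} = c + 14 = 14 + c$)
$\frac{\left(- \frac{9924}{2439} - \frac{13962}{-12929}\right) + R{\left(167,d \right)}}{-21844 - 15015} = \frac{\left(- \frac{9924}{2439} - \frac{13962}{-12929}\right) + \left(14 + 104\right)}{-21844 - 15015} = \frac{\left(\left(-9924\right) \frac{1}{2439} - - \frac{13962}{12929}\right) + 118}{-36859} = \left(\left(- \frac{3308}{813} + \frac{13962}{12929}\right) + 118\right) \left(- \frac{1}{36859}\right) = \left(- \frac{31418026}{10511277} + 118\right) \left(- \frac{1}{36859}\right) = \frac{1208912660}{10511277} \left(- \frac{1}{36859}\right) = - \frac{1208912660}{387435158943}$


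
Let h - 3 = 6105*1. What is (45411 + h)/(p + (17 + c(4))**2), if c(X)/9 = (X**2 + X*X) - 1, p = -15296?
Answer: 51519/72320 ≈ 0.71238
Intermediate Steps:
c(X) = -9 + 18*X**2 (c(X) = 9*((X**2 + X*X) - 1) = 9*((X**2 + X**2) - 1) = 9*(2*X**2 - 1) = 9*(-1 + 2*X**2) = -9 + 18*X**2)
h = 6108 (h = 3 + 6105*1 = 3 + 6105 = 6108)
(45411 + h)/(p + (17 + c(4))**2) = (45411 + 6108)/(-15296 + (17 + (-9 + 18*4**2))**2) = 51519/(-15296 + (17 + (-9 + 18*16))**2) = 51519/(-15296 + (17 + (-9 + 288))**2) = 51519/(-15296 + (17 + 279)**2) = 51519/(-15296 + 296**2) = 51519/(-15296 + 87616) = 51519/72320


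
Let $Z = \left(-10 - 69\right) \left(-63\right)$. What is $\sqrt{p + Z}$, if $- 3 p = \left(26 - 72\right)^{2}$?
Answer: $\frac{\sqrt{38445}}{3} \approx 65.358$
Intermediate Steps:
$p = - \frac{2116}{3}$ ($p = - \frac{\left(26 - 72\right)^{2}}{3} = - \frac{\left(-46\right)^{2}}{3} = \left(- \frac{1}{3}\right) 2116 = - \frac{2116}{3} \approx -705.33$)
$Z = 4977$ ($Z = \left(-79\right) \left(-63\right) = 4977$)
$\sqrt{p + Z} = \sqrt{- \frac{2116}{3} + 4977} = \sqrt{\frac{12815}{3}} = \frac{\sqrt{38445}}{3}$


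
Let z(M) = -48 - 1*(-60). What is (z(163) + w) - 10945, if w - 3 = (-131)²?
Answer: 6231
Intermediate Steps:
z(M) = 12 (z(M) = -48 + 60 = 12)
w = 17164 (w = 3 + (-131)² = 3 + 17161 = 17164)
(z(163) + w) - 10945 = (12 + 17164) - 10945 = 17176 - 10945 = 6231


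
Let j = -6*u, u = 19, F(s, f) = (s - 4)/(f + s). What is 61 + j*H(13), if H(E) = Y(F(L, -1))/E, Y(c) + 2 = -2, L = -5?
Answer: 1249/13 ≈ 96.077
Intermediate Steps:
F(s, f) = (-4 + s)/(f + s)
Y(c) = -4 (Y(c) = -2 - 2 = -4)
j = -114 (j = -6*19 = -114)
H(E) = -4/E
61 + j*H(13) = 61 - (-456)/13 = 61 - 114*(-4/13) = 61 + 456/13 = 1249/13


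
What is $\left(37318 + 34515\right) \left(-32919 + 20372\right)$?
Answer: $-901288651$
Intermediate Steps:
$\left(37318 + 34515\right) \left(-32919 + 20372\right) = 71833 \left(-12547\right) = -901288651$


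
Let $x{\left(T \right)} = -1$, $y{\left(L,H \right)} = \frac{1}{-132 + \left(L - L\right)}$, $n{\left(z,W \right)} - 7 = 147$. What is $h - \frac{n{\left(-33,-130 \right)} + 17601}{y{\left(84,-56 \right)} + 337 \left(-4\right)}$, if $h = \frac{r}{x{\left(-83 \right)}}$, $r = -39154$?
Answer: $\frac{6969288958}{177937} \approx 39167.0$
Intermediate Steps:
$n{\left(z,W \right)} = 154$ ($n{\left(z,W \right)} = 7 + 147 = 154$)
$y{\left(L,H \right)} = - \frac{1}{132}$ ($y{\left(L,H \right)} = \frac{1}{-132 + 0} = \frac{1}{-132} = - \frac{1}{132}$)
$h = 39154$ ($h = - \frac{39154}{-1} = \left(-39154\right) \left(-1\right) = 39154$)
$h - \frac{n{\left(-33,-130 \right)} + 17601}{y{\left(84,-56 \right)} + 337 \left(-4\right)} = 39154 - \frac{154 + 17601}{- \frac{1}{132} + 337 \left(-4\right)} = 39154 - \frac{17755}{- \frac{1}{132} - 1348} = 39154 - \frac{17755}{- \frac{177937}{132}} = 39154 - 17755 \left(- \frac{132}{177937}\right) = 39154 - - \frac{2343660}{177937} = 39154 + \frac{2343660}{177937} = \frac{6969288958}{177937}$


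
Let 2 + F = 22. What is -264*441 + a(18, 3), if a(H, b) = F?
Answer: -116404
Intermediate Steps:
F = 20 (F = -2 + 22 = 20)
a(H, b) = 20
-264*441 + a(18, 3) = -264*441 + 20 = -116424 + 20 = -116404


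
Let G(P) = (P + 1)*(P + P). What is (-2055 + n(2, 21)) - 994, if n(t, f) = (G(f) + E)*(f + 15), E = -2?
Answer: 30143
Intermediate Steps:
G(P) = 2*P*(1 + P) (G(P) = (1 + P)*(2*P) = 2*P*(1 + P))
n(t, f) = (-2 + 2*f*(1 + f))*(15 + f) (n(t, f) = (2*f*(1 + f) - 2)*(f + 15) = (-2 + 2*f*(1 + f))*(15 + f))
(-2055 + n(2, 21)) - 994 = (-2055 + (-30 + 2*21**3 + 28*21 + 32*21**2)) - 994 = (-2055 + (-30 + 2*9261 + 588 + 32*441)) - 994 = (-2055 + (-30 + 18522 + 588 + 14112)) - 994 = (-2055 + 33192) - 994 = 31137 - 994 = 30143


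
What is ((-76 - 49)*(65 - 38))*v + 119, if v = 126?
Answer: -425131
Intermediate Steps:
((-76 - 49)*(65 - 38))*v + 119 = ((-76 - 49)*(65 - 38))*126 + 119 = -125*27*126 + 119 = -3375*126 + 119 = -425250 + 119 = -425131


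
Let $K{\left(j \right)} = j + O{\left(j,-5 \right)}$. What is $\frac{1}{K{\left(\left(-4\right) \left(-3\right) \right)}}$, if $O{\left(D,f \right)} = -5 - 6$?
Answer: $1$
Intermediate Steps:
$O{\left(D,f \right)} = -11$ ($O{\left(D,f \right)} = -5 - 6 = -11$)
$K{\left(j \right)} = -11 + j$ ($K{\left(j \right)} = j - 11 = -11 + j$)
$\frac{1}{K{\left(\left(-4\right) \left(-3\right) \right)}} = \frac{1}{-11 - -12} = \frac{1}{-11 + 12} = 1^{-1} = 1$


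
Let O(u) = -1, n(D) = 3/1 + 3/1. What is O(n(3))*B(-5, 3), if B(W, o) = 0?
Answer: 0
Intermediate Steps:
n(D) = 6 (n(D) = 3*1 + 3*1 = 3 + 3 = 6)
O(n(3))*B(-5, 3) = -1*0 = 0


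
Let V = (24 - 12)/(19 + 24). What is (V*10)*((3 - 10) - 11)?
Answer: -2160/43 ≈ -50.233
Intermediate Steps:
V = 12/43 ≈ 0.27907
(V*10)*((3 - 10) - 11) = ((12/43)*10)*((3 - 10) - 11) = 120*(-7 - 11)/43 = (120/43)*(-18) = -2160/43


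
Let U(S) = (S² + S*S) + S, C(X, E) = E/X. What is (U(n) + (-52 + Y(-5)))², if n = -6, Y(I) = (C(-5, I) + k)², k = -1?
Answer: 196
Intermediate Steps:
Y(I) = (-1 - I/5)² (Y(I) = (I/(-5) - 1)² = (I*(-⅕) - 1)² = (-I/5 - 1)² = (-1 - I/5)²)
U(S) = S + 2*S² (U(S) = (S² + S²) + S = 2*S² + S = S + 2*S²)
(U(n) + (-52 + Y(-5)))² = (-6*(1 + 2*(-6)) + (-52 + (5 - 5)²/25))² = (-6*(1 - 12) + (-52 + (1/25)*0²))² = (-6*(-11) + (-52 + (1/25)*0))² = (66 + (-52 + 0))² = (66 - 52)² = 14² = 196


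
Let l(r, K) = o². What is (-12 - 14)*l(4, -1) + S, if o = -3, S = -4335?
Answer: -4569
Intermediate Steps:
l(r, K) = 9 (l(r, K) = (-3)² = 9)
(-12 - 14)*l(4, -1) + S = (-12 - 14)*9 - 4335 = -26*9 - 4335 = -234 - 4335 = -4569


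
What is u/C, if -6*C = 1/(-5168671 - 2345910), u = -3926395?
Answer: -177031279592970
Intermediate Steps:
C = 1/45087486 (C = -1/(6*(-5168671 - 2345910)) = -⅙/(-7514581) = -⅙*(-1/7514581) = 1/45087486 ≈ 2.2179e-8)
u/C = -3926395/1/45087486 = -3926395*45087486 = -177031279592970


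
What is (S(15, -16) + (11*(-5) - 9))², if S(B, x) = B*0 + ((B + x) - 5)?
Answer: 4900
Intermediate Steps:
S(B, x) = -5 + B + x (S(B, x) = 0 + (-5 + B + x) = -5 + B + x)
(S(15, -16) + (11*(-5) - 9))² = ((-5 + 15 - 16) + (11*(-5) - 9))² = (-6 + (-55 - 9))² = (-6 - 64)² = (-70)² = 4900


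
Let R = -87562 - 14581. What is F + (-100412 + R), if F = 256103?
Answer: 53548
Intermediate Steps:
R = -102143
F + (-100412 + R) = 256103 + (-100412 - 102143) = 256103 - 202555 = 53548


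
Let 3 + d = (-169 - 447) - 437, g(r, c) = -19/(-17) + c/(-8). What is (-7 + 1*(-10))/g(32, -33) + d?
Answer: -755240/713 ≈ -1059.2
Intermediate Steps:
g(r, c) = 19/17 - c/8 (g(r, c) = -19*(-1/17) + c*(-⅛) = 19/17 - c/8)
d = -1056 (d = -3 + ((-169 - 447) - 437) = -3 + (-616 - 437) = -3 - 1053 = -1056)
(-7 + 1*(-10))/g(32, -33) + d = (-7 + 1*(-10))/(19/17 - ⅛*(-33)) - 1056 = (-7 - 10)/(19/17 + 33/8) - 1056 = -17/713/136 - 1056 = -17*136/713 - 1056 = -2312/713 - 1056 = -755240/713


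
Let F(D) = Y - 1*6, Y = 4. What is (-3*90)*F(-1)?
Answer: 540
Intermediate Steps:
F(D) = -2 (F(D) = 4 - 1*6 = 4 - 6 = -2)
(-3*90)*F(-1) = -3*90*(-2) = -270*(-2) = 540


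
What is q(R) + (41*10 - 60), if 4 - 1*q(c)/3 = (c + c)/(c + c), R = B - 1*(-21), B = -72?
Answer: 359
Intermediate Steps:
R = -51 (R = -72 - 1*(-21) = -72 + 21 = -51)
q(c) = 9 (q(c) = 12 - 3*(c + c)/(c + c) = 12 - 3*2*c/(2*c) = 12 - 3*2*c*1/(2*c) = 12 - 3*1 = 12 - 3 = 9)
q(R) + (41*10 - 60) = 9 + (41*10 - 60) = 9 + (410 - 60) = 9 + 350 = 359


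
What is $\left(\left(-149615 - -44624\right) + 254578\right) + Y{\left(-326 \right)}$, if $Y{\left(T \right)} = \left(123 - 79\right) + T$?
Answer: $149305$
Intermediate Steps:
$Y{\left(T \right)} = 44 + T$
$\left(\left(-149615 - -44624\right) + 254578\right) + Y{\left(-326 \right)} = \left(\left(-149615 - -44624\right) + 254578\right) + \left(44 - 326\right) = \left(\left(-149615 + 44624\right) + 254578\right) - 282 = \left(-104991 + 254578\right) - 282 = 149587 - 282 = 149305$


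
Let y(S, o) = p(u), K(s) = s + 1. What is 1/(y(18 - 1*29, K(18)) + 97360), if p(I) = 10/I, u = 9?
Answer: 9/876250 ≈ 1.0271e-5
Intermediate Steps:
K(s) = 1 + s
y(S, o) = 10/9
1/(y(18 - 1*29, K(18)) + 97360) = 1/(10/9 + 97360) = 1/(876250/9) = 9/876250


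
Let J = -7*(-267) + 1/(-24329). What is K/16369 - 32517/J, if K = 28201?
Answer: -11667290785417/744313162100 ≈ -15.675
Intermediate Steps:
J = 45470900/24329 (J = 1869 - 1/24329 = 45470900/24329 ≈ 1869.0)
K/16369 - 32517/J = 28201/16369 - 32517/45470900/24329 = 28201*(1/16369) - 32517*24329/45470900 = 28201/16369 - 791106093/45470900 = -11667290785417/744313162100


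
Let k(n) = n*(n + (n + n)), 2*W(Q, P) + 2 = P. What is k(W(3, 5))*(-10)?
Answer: -135/2 ≈ -67.500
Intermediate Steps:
W(Q, P) = -1 + P/2
k(n) = 3*n² (k(n) = n*(n + 2*n) = n*(3*n) = 3*n²)
k(W(3, 5))*(-10) = (3*(-1 + (½)*5)²)*(-10) = (3*(-1 + 5/2)²)*(-10) = (3*(3/2)²)*(-10) = (3*(9/4))*(-10) = (27/4)*(-10) = -135/2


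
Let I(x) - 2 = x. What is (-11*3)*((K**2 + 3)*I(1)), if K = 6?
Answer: -3861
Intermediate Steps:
I(x) = 2 + x
(-11*3)*((K**2 + 3)*I(1)) = (-11*3)*((6**2 + 3)*(2 + 1)) = -33*(36 + 3)*3 = -1287*3 = -33*117 = -3861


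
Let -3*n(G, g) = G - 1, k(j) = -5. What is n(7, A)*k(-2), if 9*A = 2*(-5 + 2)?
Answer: 10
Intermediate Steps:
A = -⅔ (A = (2*(-5 + 2))/9 = (2*(-3))/9 = (⅑)*(-6) = -⅔ ≈ -0.66667)
n(G, g) = ⅓ - G/3 (n(G, g) = -(G - 1)/3 = -(-1 + G)/3 = ⅓ - G/3)
n(7, A)*k(-2) = (⅓ - ⅓*7)*(-5) = (⅓ - 7/3)*(-5) = -2*(-5) = 10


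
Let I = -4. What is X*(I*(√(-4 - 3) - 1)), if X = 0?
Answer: 0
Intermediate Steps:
X*(I*(√(-4 - 3) - 1)) = 0*(-4*(√(-4 - 3) - 1)) = 0*(-4*(√(-7) - 1)) = 0*(-4*(I*√7 - 1)) = 0*(-4*(-1 + I*√7)) = 0*(4 - 4*I*√7) = 0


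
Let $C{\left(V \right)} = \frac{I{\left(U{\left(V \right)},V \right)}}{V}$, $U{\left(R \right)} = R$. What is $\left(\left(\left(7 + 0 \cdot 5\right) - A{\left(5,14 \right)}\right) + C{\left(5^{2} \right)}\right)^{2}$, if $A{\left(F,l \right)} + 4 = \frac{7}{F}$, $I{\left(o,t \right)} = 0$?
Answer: $\frac{2304}{25} \approx 92.16$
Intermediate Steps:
$C{\left(V \right)} = 0$ ($C{\left(V \right)} = \frac{0}{V} = 0$)
$A{\left(F,l \right)} = -4 + \frac{7}{F}$
$\left(\left(\left(7 + 0 \cdot 5\right) - A{\left(5,14 \right)}\right) + C{\left(5^{2} \right)}\right)^{2} = \left(\left(\left(7 + 0 \cdot 5\right) - \left(-4 + \frac{7}{5}\right)\right) + 0\right)^{2} = \left(\left(\left(7 + 0\right) - \left(-4 + 7 \cdot \frac{1}{5}\right)\right) + 0\right)^{2} = \left(\left(7 - \left(-4 + \frac{7}{5}\right)\right) + 0\right)^{2} = \left(\left(7 - - \frac{13}{5}\right) + 0\right)^{2} = \left(\left(7 + \frac{13}{5}\right) + 0\right)^{2} = \left(\frac{48}{5} + 0\right)^{2} = \left(\frac{48}{5}\right)^{2} = \frac{2304}{25}$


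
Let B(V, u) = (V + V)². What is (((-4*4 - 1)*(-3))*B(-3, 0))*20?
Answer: 36720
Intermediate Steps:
B(V, u) = 4*V² (B(V, u) = (2*V)² = 4*V²)
(((-4*4 - 1)*(-3))*B(-3, 0))*20 = (((-4*4 - 1)*(-3))*(4*(-3)²))*20 = (((-16 - 1)*(-3))*(4*9))*20 = (-17*(-3)*36)*20 = (51*36)*20 = 1836*20 = 36720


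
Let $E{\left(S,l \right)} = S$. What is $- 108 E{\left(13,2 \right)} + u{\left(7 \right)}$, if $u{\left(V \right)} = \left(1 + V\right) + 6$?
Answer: $-1390$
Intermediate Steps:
$u{\left(V \right)} = 7 + V$
$- 108 E{\left(13,2 \right)} + u{\left(7 \right)} = \left(-108\right) 13 + \left(7 + 7\right) = -1404 + 14 = -1390$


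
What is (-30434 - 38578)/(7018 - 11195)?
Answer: 69012/4177 ≈ 16.522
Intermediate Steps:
(-30434 - 38578)/(7018 - 11195) = -69012/(-4177) = -69012*(-1/4177) = 69012/4177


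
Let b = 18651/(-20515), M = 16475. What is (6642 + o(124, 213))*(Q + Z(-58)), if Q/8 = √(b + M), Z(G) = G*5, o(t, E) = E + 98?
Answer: -2016370 + 55624*√6933371956610/20515 ≈ 5.1230e+6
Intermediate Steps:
o(t, E) = 98 + E
Z(G) = 5*G
b = -18651/20515 (b = 18651*(-1/20515) = -18651/20515 ≈ -0.90914)
Q = 8*√6933371956610/20515 (Q = 8*√(-18651/20515 + 16475) = 8*√(337965974/20515) = 8*(√6933371956610/20515) = 8*√6933371956610/20515 ≈ 1026.8)
(6642 + o(124, 213))*(Q + Z(-58)) = (6642 + (98 + 213))*(8*√6933371956610/20515 + 5*(-58)) = (6642 + 311)*(8*√6933371956610/20515 - 290) = 6953*(-290 + 8*√6933371956610/20515) = -2016370 + 55624*√6933371956610/20515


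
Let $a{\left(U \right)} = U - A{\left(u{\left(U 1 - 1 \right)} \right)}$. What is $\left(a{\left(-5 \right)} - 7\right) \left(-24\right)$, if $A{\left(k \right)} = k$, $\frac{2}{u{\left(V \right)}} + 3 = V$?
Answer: $\frac{848}{3} \approx 282.67$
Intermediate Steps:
$u{\left(V \right)} = \frac{2}{-3 + V}$
$a{\left(U \right)} = U - \frac{2}{-4 + U}$ ($a{\left(U \right)} = U - \frac{2}{-3 + \left(U 1 - 1\right)} = U - \frac{2}{-3 + \left(U - 1\right)} = U - \frac{2}{-3 + \left(-1 + U\right)} = U - \frac{2}{-4 + U}$)
$\left(a{\left(-5 \right)} - 7\right) \left(-24\right) = \left(\frac{-2 - 5 \left(-4 - 5\right)}{-4 - 5} - 7\right) \left(-24\right) = \left(\frac{-2 - -45}{-9} - 7\right) \left(-24\right) = \left(- \frac{-2 + 45}{9} - 7\right) \left(-24\right) = \left(\left(- \frac{1}{9}\right) 43 - 7\right) \left(-24\right) = \left(- \frac{43}{9} - 7\right) \left(-24\right) = \left(- \frac{106}{9}\right) \left(-24\right) = \frac{848}{3}$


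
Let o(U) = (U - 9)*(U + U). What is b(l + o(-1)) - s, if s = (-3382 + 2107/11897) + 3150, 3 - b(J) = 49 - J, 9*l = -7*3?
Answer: 7262746/35691 ≈ 203.49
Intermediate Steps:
l = -7/3 (l = (-7*3)/9 = (⅑)*(-21) = -7/3 ≈ -2.3333)
o(U) = 2*U*(-9 + U) (o(U) = (-9 + U)*(2*U) = 2*U*(-9 + U))
b(J) = -46 + J (b(J) = 3 - (49 - J) = 3 + (-49 + J) = -46 + J)
s = -2757997/11897 (s = (-3382 + 2107*(1/11897)) + 3150 = (-3382 + 2107/11897) + 3150 = -40233547/11897 + 3150 = -2757997/11897 ≈ -231.82)
b(l + o(-1)) - s = (-46 + (-7/3 + 2*(-1)*(-9 - 1))) - 1*(-2757997/11897) = (-46 + (-7/3 + 2*(-1)*(-10))) + 2757997/11897 = (-46 + (-7/3 + 20)) + 2757997/11897 = (-46 + 53/3) + 2757997/11897 = -85/3 + 2757997/11897 = 7262746/35691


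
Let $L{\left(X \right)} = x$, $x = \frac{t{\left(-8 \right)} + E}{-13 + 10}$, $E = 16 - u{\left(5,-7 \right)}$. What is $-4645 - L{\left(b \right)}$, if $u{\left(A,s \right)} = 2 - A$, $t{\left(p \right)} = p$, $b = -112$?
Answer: $- \frac{13924}{3} \approx -4641.3$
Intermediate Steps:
$E = 19$ ($E = 16 - \left(2 - 5\right) = 16 - -3 = 16 + 3 = 19$)
$x = - \frac{11}{3}$ ($x = \frac{-8 + 19}{-13 + 10} = \frac{11}{-3} = 11 \left(- \frac{1}{3}\right) = - \frac{11}{3} \approx -3.6667$)
$L{\left(X \right)} = - \frac{11}{3}$
$-4645 - L{\left(b \right)} = -4645 - - \frac{11}{3} = -4645 + \frac{11}{3} = - \frac{13924}{3}$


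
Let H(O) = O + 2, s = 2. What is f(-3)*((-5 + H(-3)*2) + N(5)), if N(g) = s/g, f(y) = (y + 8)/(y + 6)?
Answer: -11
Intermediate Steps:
H(O) = 2 + O
f(y) = (8 + y)/(6 + y)
N(g) = 2/g
f(-3)*((-5 + H(-3)*2) + N(5)) = ((8 - 3)/(6 - 3))*((-5 + (2 - 3)*2) + 2/5) = (5/3)*((-5 - 1*2) + 2*(1/5)) = ((1/3)*5)*((-5 - 2) + 2/5) = 5*(-7 + 2/5)/3 = (5/3)*(-33/5) = -11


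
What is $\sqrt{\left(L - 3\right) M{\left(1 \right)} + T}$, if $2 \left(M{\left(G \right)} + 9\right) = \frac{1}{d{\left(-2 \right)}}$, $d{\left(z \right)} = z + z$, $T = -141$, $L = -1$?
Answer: $\frac{i \sqrt{418}}{2} \approx 10.223 i$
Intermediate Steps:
$d{\left(z \right)} = 2 z$
$M{\left(G \right)} = - \frac{73}{8}$ ($M{\left(G \right)} = -9 + \frac{1}{2 \cdot 2 \left(-2\right)} = -9 + \frac{1}{2 \left(-4\right)} = -9 + \frac{1}{2} \left(- \frac{1}{4}\right) = -9 - \frac{1}{8} = - \frac{73}{8}$)
$\sqrt{\left(L - 3\right) M{\left(1 \right)} + T} = \sqrt{\left(-1 - 3\right) \left(- \frac{73}{8}\right) - 141} = \sqrt{\left(-4\right) \left(- \frac{73}{8}\right) - 141} = \sqrt{\frac{73}{2} - 141} = \sqrt{- \frac{209}{2}} = \frac{i \sqrt{418}}{2}$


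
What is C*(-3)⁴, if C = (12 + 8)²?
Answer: 32400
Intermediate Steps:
C = 400 (C = 20² = 400)
C*(-3)⁴ = 400*(-3)⁴ = 400*81 = 32400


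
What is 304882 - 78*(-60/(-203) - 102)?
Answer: 63501434/203 ≈ 3.1282e+5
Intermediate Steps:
304882 - 78*(-60/(-203) - 102) = 304882 - 78*(-60*(-1/203) - 102) = 304882 - 78*(60/203 - 102) = 304882 - 78*(-20646/203) = 304882 + 1610388/203 = 63501434/203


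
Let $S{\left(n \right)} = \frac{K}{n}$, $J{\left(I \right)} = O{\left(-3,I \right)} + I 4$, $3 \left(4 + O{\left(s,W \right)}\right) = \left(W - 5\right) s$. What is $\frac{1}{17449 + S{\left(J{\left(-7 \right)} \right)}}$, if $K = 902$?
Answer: $\frac{10}{174039} \approx 5.7458 \cdot 10^{-5}$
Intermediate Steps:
$O{\left(s,W \right)} = -4 + \frac{s \left(-5 + W\right)}{3}$ ($O{\left(s,W \right)} = -4 + \frac{\left(W - 5\right) s}{3} = -4 + \frac{\left(-5 + W\right) s}{3} = -4 + \frac{s \left(-5 + W\right)}{3}$)
$J{\left(I \right)} = 1 + 3 I$ ($J{\left(I \right)} = \left(-4 - -5 + \frac{1}{3} I \left(-3\right)\right) + I 4 = \left(-4 + 5 - I\right) + 4 I = \left(1 - I\right) + 4 I = 1 + 3 I$)
$S{\left(n \right)} = \frac{902}{n}$
$\frac{1}{17449 + S{\left(J{\left(-7 \right)} \right)}} = \frac{1}{17449 + \frac{902}{1 + 3 \left(-7\right)}} = \frac{1}{17449 + \frac{902}{1 - 21}} = \frac{1}{17449 + \frac{902}{-20}} = \frac{1}{17449 + 902 \left(- \frac{1}{20}\right)} = \frac{1}{17449 - \frac{451}{10}} = \frac{1}{\frac{174039}{10}} = \frac{10}{174039}$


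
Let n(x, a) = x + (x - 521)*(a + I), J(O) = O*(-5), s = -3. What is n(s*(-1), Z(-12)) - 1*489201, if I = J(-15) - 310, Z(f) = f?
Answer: -361252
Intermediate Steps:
J(O) = -5*O
I = -235 (I = -5*(-15) - 310 = 75 - 310 = -235)
n(x, a) = x + (-521 + x)*(-235 + a) (n(x, a) = x + (x - 521)*(a - 235) = x + (-521 + x)*(-235 + a))
n(s*(-1), Z(-12)) - 1*489201 = (122435 - 521*(-12) - (-702)*(-1) - (-36)*(-1)) - 1*489201 = (122435 + 6252 - 234*3 - 12*3) - 489201 = (122435 + 6252 - 702 - 36) - 489201 = 127949 - 489201 = -361252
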